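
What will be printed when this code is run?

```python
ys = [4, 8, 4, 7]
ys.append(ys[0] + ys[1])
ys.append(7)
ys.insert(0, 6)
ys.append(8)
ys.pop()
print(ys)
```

[6, 4, 8, 4, 7, 12, 7]

append ys[0]+ys[1] = 4+8 = 12 → [4, 8, 4, 7, 12]
append 7 → [4, 8, 4, 7, 12, 7]
insert 6 at 0 → [6, 4, 8, 4, 7, 12, 7]
append 8 → [6, 4, 8, 4, 7, 12, 7, 8]
pop() removes 8 → [6, 4, 8, 4, 7, 12, 7]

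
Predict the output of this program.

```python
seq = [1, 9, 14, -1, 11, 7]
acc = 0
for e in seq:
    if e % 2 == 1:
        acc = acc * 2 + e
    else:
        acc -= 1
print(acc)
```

e=1: odd, acc = 0*2+1 = 1
e=9: odd, acc = 1*2+9 = 11
e=14: not odd, acc = 11-1 = 10
e=-1: odd, acc = 10*2+(-1) = 19
e=11: odd, acc = 19*2+11 = 49
e=7: odd, acc = 49*2+7 = 105

105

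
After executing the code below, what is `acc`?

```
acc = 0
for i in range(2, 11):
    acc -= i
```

-54

i=2: acc = 0-2 = -2
i=3: acc = (-2)-3 = -5
i=4: acc = (-5)-4 = -9
i=5: acc = (-9)-5 = -14
i=6: acc = (-14)-6 = -20
i=7: acc = (-20)-7 = -27
i=8: acc = (-27)-8 = -35
i=9: acc = (-35)-9 = -44
i=10: acc = (-44)-10 = -54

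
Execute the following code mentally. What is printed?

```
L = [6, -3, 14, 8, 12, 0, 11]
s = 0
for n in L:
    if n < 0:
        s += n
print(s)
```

-3

n=6: not <0
n=-3: <0, s = 0+(-3) = -3
n=14: not <0
n=8: not <0
n=12: not <0
n=0: not <0
n=11: not <0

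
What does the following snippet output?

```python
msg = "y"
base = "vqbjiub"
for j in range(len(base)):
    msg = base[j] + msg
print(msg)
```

j=0: prepend 'v' → 'vy'
j=1: prepend 'q' → 'qvy'
j=2: prepend 'b' → 'bqvy'
j=3: prepend 'j' → 'jbqvy'
j=4: prepend 'i' → 'ijbqvy'
j=5: prepend 'u' → 'uijbqvy'
j=6: prepend 'b' → 'buijbqvy'

buijbqvy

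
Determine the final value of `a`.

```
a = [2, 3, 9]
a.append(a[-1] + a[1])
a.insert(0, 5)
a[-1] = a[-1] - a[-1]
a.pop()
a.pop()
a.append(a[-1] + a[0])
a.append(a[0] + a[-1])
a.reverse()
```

append a[-1]+a[1] = 9+3 = 12 → [2, 3, 9, 12]
insert 5 at 0 → [5, 2, 3, 9, 12]
a[-1] = a[-1]-a[-1] = 12-12 = 0 → [5, 2, 3, 9, 0]
pop() removes 0 → [5, 2, 3, 9]
pop() removes 9 → [5, 2, 3]
append a[-1]+a[0] = 3+5 = 8 → [5, 2, 3, 8]
append a[0]+a[-1] = 5+8 = 13 → [5, 2, 3, 8, 13]
reverse → [13, 8, 3, 2, 5]

[13, 8, 3, 2, 5]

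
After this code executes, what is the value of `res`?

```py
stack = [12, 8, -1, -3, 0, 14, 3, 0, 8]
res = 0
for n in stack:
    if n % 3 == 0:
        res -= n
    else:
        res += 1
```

n=12: %3==0, res = 0-12 = -12
n=8: not %3==0, res = (-12)+1 = -11
n=-1: not %3==0, res = (-11)+1 = -10
n=-3: %3==0, res = (-10)-(-3) = -7
n=0: %3==0, res = (-7)-0 = -7
n=14: not %3==0, res = (-7)+1 = -6
n=3: %3==0, res = (-6)-3 = -9
n=0: %3==0, res = (-9)-0 = -9
n=8: not %3==0, res = (-9)+1 = -8

-8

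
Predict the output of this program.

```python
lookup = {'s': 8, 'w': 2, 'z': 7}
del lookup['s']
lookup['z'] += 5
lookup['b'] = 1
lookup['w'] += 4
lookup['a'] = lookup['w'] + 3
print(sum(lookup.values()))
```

del 's' → {'w': 2, 'z': 7}
lookup['z'] = 7+5 = 12 → {'w': 2, 'z': 12}
lookup['b'] = 1 → {'w': 2, 'z': 12, 'b': 1}
lookup['w'] = 2+4 = 6 → {'w': 6, 'z': 12, 'b': 1}
lookup['a'] = lookup['w']+3 = 9 → {'w': 6, 'z': 12, 'b': 1, 'a': 9}
sum of values = 28

28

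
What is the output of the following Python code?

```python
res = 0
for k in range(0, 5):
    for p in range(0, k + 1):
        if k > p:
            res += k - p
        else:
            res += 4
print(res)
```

k=0,p=0: not 0>0, res = 0+4 = 4
k=1,p=0: 1>0, res = 4+1 = 5
k=1,p=1: not 1>1, res = 5+4 = 9
k=2,p=0: 2>0, res = 9+2 = 11
k=2,p=1: 2>1, res = 11+1 = 12
k=2,p=2: not 2>2, res = 12+4 = 16
k=3,p=0: 3>0, res = 16+3 = 19
k=3,p=1: 3>1, res = 19+2 = 21
k=3,p=2: 3>2, res = 21+1 = 22
k=3,p=3: not 3>3, res = 22+4 = 26
k=4,p=0: 4>0, res = 26+4 = 30
k=4,p=1: 4>1, res = 30+3 = 33
k=4,p=2: 4>2, res = 33+2 = 35
k=4,p=3: 4>3, res = 35+1 = 36
k=4,p=4: not 4>4, res = 36+4 = 40

40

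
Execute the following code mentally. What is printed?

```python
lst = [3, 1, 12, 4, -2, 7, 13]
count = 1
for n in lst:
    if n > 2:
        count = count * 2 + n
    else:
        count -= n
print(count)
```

n=3: >2, count = 1*2+3 = 5
n=1: not >2, count = 5-1 = 4
n=12: >2, count = 4*2+12 = 20
n=4: >2, count = 20*2+4 = 44
n=-2: not >2, count = 44-(-2) = 46
n=7: >2, count = 46*2+7 = 99
n=13: >2, count = 99*2+13 = 211

211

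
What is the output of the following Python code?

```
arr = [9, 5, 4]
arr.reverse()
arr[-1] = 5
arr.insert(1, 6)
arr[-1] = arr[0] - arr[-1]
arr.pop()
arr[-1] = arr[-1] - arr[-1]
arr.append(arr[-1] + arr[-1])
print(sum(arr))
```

reverse → [4, 5, 9]
arr[-1] = 5 → [4, 5, 5]
insert 6 at 1 → [4, 6, 5, 5]
arr[-1] = arr[0]-arr[-1] = 4-5 = -1 → [4, 6, 5, -1]
pop() removes -1 → [4, 6, 5]
arr[-1] = arr[-1]-arr[-1] = 5-5 = 0 → [4, 6, 0]
append arr[-1]+arr[-1] = 0+0 = 0 → [4, 6, 0, 0]
sum = 10

10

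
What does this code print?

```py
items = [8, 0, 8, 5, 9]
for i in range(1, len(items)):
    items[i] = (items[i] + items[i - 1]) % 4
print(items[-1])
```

i=1: items[1] = (0+8)%4 = 0 → [8, 0, 8, 5, 9]
i=2: items[2] = (8+0)%4 = 0 → [8, 0, 0, 5, 9]
i=3: items[3] = (5+0)%4 = 1 → [8, 0, 0, 1, 9]
i=4: items[4] = (9+1)%4 = 2 → [8, 0, 0, 1, 2]

2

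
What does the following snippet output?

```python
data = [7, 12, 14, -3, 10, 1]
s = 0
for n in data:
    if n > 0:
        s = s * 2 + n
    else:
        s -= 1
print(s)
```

281

n=7: >0, s = 0*2+7 = 7
n=12: >0, s = 7*2+12 = 26
n=14: >0, s = 26*2+14 = 66
n=-3: not >0, s = 66-1 = 65
n=10: >0, s = 65*2+10 = 140
n=1: >0, s = 140*2+1 = 281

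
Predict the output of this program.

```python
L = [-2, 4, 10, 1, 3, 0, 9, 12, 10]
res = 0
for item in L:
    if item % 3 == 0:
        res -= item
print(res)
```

item=-2: not %3==0
item=4: not %3==0
item=10: not %3==0
item=1: not %3==0
item=3: %3==0, res = 0-3 = -3
item=0: %3==0, res = (-3)-0 = -3
item=9: %3==0, res = (-3)-9 = -12
item=12: %3==0, res = (-12)-12 = -24
item=10: not %3==0

-24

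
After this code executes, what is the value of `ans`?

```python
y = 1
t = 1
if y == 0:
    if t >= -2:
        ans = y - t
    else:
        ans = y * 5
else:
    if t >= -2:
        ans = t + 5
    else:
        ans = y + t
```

6

y=1, t=1
y == 0 is False; t >= -2 is True
→ ans = t + 5 = 6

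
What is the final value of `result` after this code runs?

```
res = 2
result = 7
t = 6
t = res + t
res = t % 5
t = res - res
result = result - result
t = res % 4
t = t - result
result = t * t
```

t = 2+6 = 8
res = 8%5 = 3
t = 3-3 = 0
result = 7-7 = 0
t = 3%4 = 3
t = 3-0 = 3
result = 3*3 = 9

9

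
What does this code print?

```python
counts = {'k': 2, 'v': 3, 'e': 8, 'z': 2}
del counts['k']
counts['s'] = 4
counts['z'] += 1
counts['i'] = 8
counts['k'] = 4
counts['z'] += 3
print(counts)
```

{'v': 3, 'e': 8, 'z': 6, 's': 4, 'i': 8, 'k': 4}

del 'k' → {'v': 3, 'e': 8, 'z': 2}
counts['s'] = 4 → {'v': 3, 'e': 8, 'z': 2, 's': 4}
counts['z'] = 2+1 = 3 → {'v': 3, 'e': 8, 'z': 3, 's': 4}
counts['i'] = 8 → {'v': 3, 'e': 8, 'z': 3, 's': 4, 'i': 8}
counts['k'] = 4 → {'v': 3, 'e': 8, 'z': 3, 's': 4, 'i': 8, 'k': 4}
counts['z'] = 3+3 = 6 → {'v': 3, 'e': 8, 'z': 6, 's': 4, 'i': 8, 'k': 4}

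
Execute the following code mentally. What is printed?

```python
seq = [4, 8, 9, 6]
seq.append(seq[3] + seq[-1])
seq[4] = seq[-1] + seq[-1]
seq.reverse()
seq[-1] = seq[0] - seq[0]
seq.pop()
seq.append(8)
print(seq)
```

[24, 6, 9, 8, 8]

append seq[3]+seq[-1] = 6+6 = 12 → [4, 8, 9, 6, 12]
seq[4] = seq[-1]+seq[-1] = 12+12 = 24 → [4, 8, 9, 6, 24]
reverse → [24, 6, 9, 8, 4]
seq[-1] = seq[0]-seq[0] = 24-24 = 0 → [24, 6, 9, 8, 0]
pop() removes 0 → [24, 6, 9, 8]
append 8 → [24, 6, 9, 8, 8]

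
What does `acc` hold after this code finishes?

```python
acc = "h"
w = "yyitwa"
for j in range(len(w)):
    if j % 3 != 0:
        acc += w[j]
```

'hyiwa'

j=0: skip
j=1: add 'y' → 'hy'
j=2: add 'i' → 'hyi'
j=3: skip
j=4: add 'w' → 'hyiw'
j=5: add 'a' → 'hyiwa'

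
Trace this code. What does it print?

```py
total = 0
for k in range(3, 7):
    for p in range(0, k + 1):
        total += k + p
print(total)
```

156

k=3,p=0: total = 0+3 = 3
k=3,p=1: total = 3+4 = 7
k=3,p=2: total = 7+5 = 12
k=3,p=3: total = 12+6 = 18
k=4,p=0: total = 18+4 = 22
k=4,p=1: total = 22+5 = 27
k=4,p=2: total = 27+6 = 33
k=4,p=3: total = 33+7 = 40
k=4,p=4: total = 40+8 = 48
k=5,p=0: total = 48+5 = 53
k=5,p=1: total = 53+6 = 59
k=5,p=2: total = 59+7 = 66
k=5,p=3: total = 66+8 = 74
k=5,p=4: total = 74+9 = 83
k=5,p=5: total = 83+10 = 93
k=6,p=0: total = 93+6 = 99
k=6,p=1: total = 99+7 = 106
k=6,p=2: total = 106+8 = 114
k=6,p=3: total = 114+9 = 123
k=6,p=4: total = 123+10 = 133
k=6,p=5: total = 133+11 = 144
k=6,p=6: total = 144+12 = 156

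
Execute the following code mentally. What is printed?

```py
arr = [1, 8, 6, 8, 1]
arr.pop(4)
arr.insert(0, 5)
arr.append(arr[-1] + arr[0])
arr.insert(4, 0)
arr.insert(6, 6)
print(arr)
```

pop(4) removes 1 → [1, 8, 6, 8]
insert 5 at 0 → [5, 1, 8, 6, 8]
append arr[-1]+arr[0] = 8+5 = 13 → [5, 1, 8, 6, 8, 13]
insert 0 at 4 → [5, 1, 8, 6, 0, 8, 13]
insert 6 at 6 → [5, 1, 8, 6, 0, 8, 6, 13]

[5, 1, 8, 6, 0, 8, 6, 13]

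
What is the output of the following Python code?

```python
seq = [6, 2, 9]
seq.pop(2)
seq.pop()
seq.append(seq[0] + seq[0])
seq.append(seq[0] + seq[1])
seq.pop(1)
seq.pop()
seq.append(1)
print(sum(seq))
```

pop(2) removes 9 → [6, 2]
pop() removes 2 → [6]
append seq[0]+seq[0] = 6+6 = 12 → [6, 12]
append seq[0]+seq[1] = 6+12 = 18 → [6, 12, 18]
pop(1) removes 12 → [6, 18]
pop() removes 18 → [6]
append 1 → [6, 1]
sum = 7

7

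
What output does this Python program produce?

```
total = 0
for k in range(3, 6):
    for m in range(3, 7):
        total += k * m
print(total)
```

k=3,m=3: total = 0+9 = 9
k=3,m=4: total = 9+12 = 21
k=3,m=5: total = 21+15 = 36
k=3,m=6: total = 36+18 = 54
k=4,m=3: total = 54+12 = 66
k=4,m=4: total = 66+16 = 82
k=4,m=5: total = 82+20 = 102
k=4,m=6: total = 102+24 = 126
k=5,m=3: total = 126+15 = 141
k=5,m=4: total = 141+20 = 161
k=5,m=5: total = 161+25 = 186
k=5,m=6: total = 186+30 = 216

216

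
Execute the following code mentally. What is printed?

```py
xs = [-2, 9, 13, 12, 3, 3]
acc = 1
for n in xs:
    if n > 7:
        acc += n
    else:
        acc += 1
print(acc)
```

38

n=-2: not >7, acc = 1+1 = 2
n=9: >7, acc = 2+9 = 11
n=13: >7, acc = 11+13 = 24
n=12: >7, acc = 24+12 = 36
n=3: not >7, acc = 36+1 = 37
n=3: not >7, acc = 37+1 = 38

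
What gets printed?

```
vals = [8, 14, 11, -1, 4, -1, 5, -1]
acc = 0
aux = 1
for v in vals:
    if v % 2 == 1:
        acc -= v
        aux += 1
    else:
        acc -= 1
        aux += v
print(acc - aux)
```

v=8: not odd, acc = 0-1 = -1; aux=9
v=14: not odd, acc = (-1)-1 = -2; aux=23
v=11: odd, acc = (-2)-11 = -13; aux=24
v=-1: odd, acc = (-13)-(-1) = -12; aux=25
v=4: not odd, acc = (-12)-1 = -13; aux=29
v=-1: odd, acc = (-13)-(-1) = -12; aux=30
v=5: odd, acc = (-12)-5 = -17; aux=31
v=-1: odd, acc = (-17)-(-1) = -16; aux=32
acc-aux = (-16)-32 = -48

-48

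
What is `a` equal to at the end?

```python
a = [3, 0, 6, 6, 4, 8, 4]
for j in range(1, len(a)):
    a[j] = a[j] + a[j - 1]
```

j=1: a[1] = 0+3 = 3 → [3, 3, 6, 6, 4, 8, 4]
j=2: a[2] = 6+3 = 9 → [3, 3, 9, 6, 4, 8, 4]
j=3: a[3] = 6+9 = 15 → [3, 3, 9, 15, 4, 8, 4]
j=4: a[4] = 4+15 = 19 → [3, 3, 9, 15, 19, 8, 4]
j=5: a[5] = 8+19 = 27 → [3, 3, 9, 15, 19, 27, 4]
j=6: a[6] = 4+27 = 31 → [3, 3, 9, 15, 19, 27, 31]

[3, 3, 9, 15, 19, 27, 31]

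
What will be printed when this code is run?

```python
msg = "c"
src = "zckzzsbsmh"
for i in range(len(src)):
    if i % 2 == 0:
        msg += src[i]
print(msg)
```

czkzbm

i=0: add 'z' → 'cz'
i=1: skip
i=2: add 'k' → 'czk'
i=3: skip
i=4: add 'z' → 'czkz'
i=5: skip
i=6: add 'b' → 'czkzb'
i=7: skip
i=8: add 'm' → 'czkzbm'
i=9: skip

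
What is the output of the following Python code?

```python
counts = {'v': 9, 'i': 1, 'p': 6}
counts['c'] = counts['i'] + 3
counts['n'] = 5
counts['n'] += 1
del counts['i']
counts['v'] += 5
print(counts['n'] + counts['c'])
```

counts['c'] = counts['i']+3 = 4 → {'v': 9, 'i': 1, 'p': 6, 'c': 4}
counts['n'] = 5 → {'v': 9, 'i': 1, 'p': 6, 'c': 4, 'n': 5}
counts['n'] = 5+1 = 6 → {'v': 9, 'i': 1, 'p': 6, 'c': 4, 'n': 6}
del 'i' → {'v': 9, 'p': 6, 'c': 4, 'n': 6}
counts['v'] = 9+5 = 14 → {'v': 14, 'p': 6, 'c': 4, 'n': 6}
counts['n']+counts['c'] = 6+4 = 10

10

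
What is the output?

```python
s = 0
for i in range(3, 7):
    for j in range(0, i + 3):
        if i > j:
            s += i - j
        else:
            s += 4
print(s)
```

100

i=3,j=0: 3>0, s = 0+3 = 3
i=3,j=1: 3>1, s = 3+2 = 5
i=3,j=2: 3>2, s = 5+1 = 6
i=3,j=3: not 3>3, s = 6+4 = 10
i=3,j=4: not 3>4, s = 10+4 = 14
i=3,j=5: not 3>5, s = 14+4 = 18
i=4,j=0: 4>0, s = 18+4 = 22
i=4,j=1: 4>1, s = 22+3 = 25
i=4,j=2: 4>2, s = 25+2 = 27
i=4,j=3: 4>3, s = 27+1 = 28
i=4,j=4: not 4>4, s = 28+4 = 32
i=4,j=5: not 4>5, s = 32+4 = 36
i=4,j=6: not 4>6, s = 36+4 = 40
i=5,j=0: 5>0, s = 40+5 = 45
i=5,j=1: 5>1, s = 45+4 = 49
i=5,j=2: 5>2, s = 49+3 = 52
i=5,j=3: 5>3, s = 52+2 = 54
i=5,j=4: 5>4, s = 54+1 = 55
i=5,j=5: not 5>5, s = 55+4 = 59
i=5,j=6: not 5>6, s = 59+4 = 63
i=5,j=7: not 5>7, s = 63+4 = 67
i=6,j=0: 6>0, s = 67+6 = 73
i=6,j=1: 6>1, s = 73+5 = 78
i=6,j=2: 6>2, s = 78+4 = 82
i=6,j=3: 6>3, s = 82+3 = 85
i=6,j=4: 6>4, s = 85+2 = 87
i=6,j=5: 6>5, s = 87+1 = 88
i=6,j=6: not 6>6, s = 88+4 = 92
i=6,j=7: not 6>7, s = 92+4 = 96
i=6,j=8: not 6>8, s = 96+4 = 100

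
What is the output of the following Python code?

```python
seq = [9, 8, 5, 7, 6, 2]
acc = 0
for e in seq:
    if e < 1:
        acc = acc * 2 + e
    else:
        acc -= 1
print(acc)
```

-6

e=9: not <1, acc = 0-1 = -1
e=8: not <1, acc = (-1)-1 = -2
e=5: not <1, acc = (-2)-1 = -3
e=7: not <1, acc = (-3)-1 = -4
e=6: not <1, acc = (-4)-1 = -5
e=2: not <1, acc = (-5)-1 = -6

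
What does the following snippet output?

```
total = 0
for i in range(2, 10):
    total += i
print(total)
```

44

i=2: total = 0+2 = 2
i=3: total = 2+3 = 5
i=4: total = 5+4 = 9
i=5: total = 9+5 = 14
i=6: total = 14+6 = 20
i=7: total = 20+7 = 27
i=8: total = 27+8 = 35
i=9: total = 35+9 = 44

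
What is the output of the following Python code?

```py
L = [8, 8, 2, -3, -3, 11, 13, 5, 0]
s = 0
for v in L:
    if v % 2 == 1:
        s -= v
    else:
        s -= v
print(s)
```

-41

v=8: not odd, s = 0-8 = -8
v=8: not odd, s = (-8)-8 = -16
v=2: not odd, s = (-16)-2 = -18
v=-3: odd, s = (-18)-(-3) = -15
v=-3: odd, s = (-15)-(-3) = -12
v=11: odd, s = (-12)-11 = -23
v=13: odd, s = (-23)-13 = -36
v=5: odd, s = (-36)-5 = -41
v=0: not odd, s = (-41)-0 = -41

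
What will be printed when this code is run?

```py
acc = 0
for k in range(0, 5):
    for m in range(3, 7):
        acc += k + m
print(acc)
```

k=0,m=3: acc = 0+3 = 3
k=0,m=4: acc = 3+4 = 7
k=0,m=5: acc = 7+5 = 12
k=0,m=6: acc = 12+6 = 18
k=1,m=3: acc = 18+4 = 22
k=1,m=4: acc = 22+5 = 27
k=1,m=5: acc = 27+6 = 33
k=1,m=6: acc = 33+7 = 40
k=2,m=3: acc = 40+5 = 45
k=2,m=4: acc = 45+6 = 51
k=2,m=5: acc = 51+7 = 58
k=2,m=6: acc = 58+8 = 66
k=3,m=3: acc = 66+6 = 72
k=3,m=4: acc = 72+7 = 79
k=3,m=5: acc = 79+8 = 87
k=3,m=6: acc = 87+9 = 96
k=4,m=3: acc = 96+7 = 103
k=4,m=4: acc = 103+8 = 111
k=4,m=5: acc = 111+9 = 120
k=4,m=6: acc = 120+10 = 130

130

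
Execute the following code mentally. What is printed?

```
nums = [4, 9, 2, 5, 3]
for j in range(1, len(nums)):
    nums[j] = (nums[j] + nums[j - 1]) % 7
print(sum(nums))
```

19

j=1: nums[1] = (9+4)%7 = 6 → [4, 6, 2, 5, 3]
j=2: nums[2] = (2+6)%7 = 1 → [4, 6, 1, 5, 3]
j=3: nums[3] = (5+1)%7 = 6 → [4, 6, 1, 6, 3]
j=4: nums[4] = (3+6)%7 = 2 → [4, 6, 1, 6, 2]
sum = 19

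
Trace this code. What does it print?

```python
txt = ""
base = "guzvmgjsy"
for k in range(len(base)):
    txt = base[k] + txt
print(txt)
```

ysjgmvzug

k=0: prepend 'g' → 'g'
k=1: prepend 'u' → 'ug'
k=2: prepend 'z' → 'zug'
k=3: prepend 'v' → 'vzug'
k=4: prepend 'm' → 'mvzug'
k=5: prepend 'g' → 'gmvzug'
k=6: prepend 'j' → 'jgmvzug'
k=7: prepend 's' → 'sjgmvzug'
k=8: prepend 'y' → 'ysjgmvzug'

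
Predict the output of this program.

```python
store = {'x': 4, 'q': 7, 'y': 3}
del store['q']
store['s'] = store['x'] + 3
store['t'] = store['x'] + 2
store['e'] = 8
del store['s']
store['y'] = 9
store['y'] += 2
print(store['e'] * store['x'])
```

32

del 'q' → {'x': 4, 'y': 3}
store['s'] = store['x']+3 = 7 → {'x': 4, 'y': 3, 's': 7}
store['t'] = store['x']+2 = 6 → {'x': 4, 'y': 3, 's': 7, 't': 6}
store['e'] = 8 → {'x': 4, 'y': 3, 's': 7, 't': 6, 'e': 8}
del 's' → {'x': 4, 'y': 3, 't': 6, 'e': 8}
store['y'] = 9 → {'x': 4, 'y': 9, 't': 6, 'e': 8}
store['y'] = 9+2 = 11 → {'x': 4, 'y': 11, 't': 6, 'e': 8}
store['e']*store['x'] = 8*4 = 32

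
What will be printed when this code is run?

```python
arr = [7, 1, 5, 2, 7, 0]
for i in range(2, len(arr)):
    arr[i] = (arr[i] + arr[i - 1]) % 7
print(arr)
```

[7, 1, 6, 1, 1, 1]

i=2: arr[2] = (5+1)%7 = 6 → [7, 1, 6, 2, 7, 0]
i=3: arr[3] = (2+6)%7 = 1 → [7, 1, 6, 1, 7, 0]
i=4: arr[4] = (7+1)%7 = 1 → [7, 1, 6, 1, 1, 0]
i=5: arr[5] = (0+1)%7 = 1 → [7, 1, 6, 1, 1, 1]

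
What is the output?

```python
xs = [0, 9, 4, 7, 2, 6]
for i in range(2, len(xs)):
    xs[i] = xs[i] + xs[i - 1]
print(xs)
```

[0, 9, 13, 20, 22, 28]

i=2: xs[2] = 4+9 = 13 → [0, 9, 13, 7, 2, 6]
i=3: xs[3] = 7+13 = 20 → [0, 9, 13, 20, 2, 6]
i=4: xs[4] = 2+20 = 22 → [0, 9, 13, 20, 22, 6]
i=5: xs[5] = 6+22 = 28 → [0, 9, 13, 20, 22, 28]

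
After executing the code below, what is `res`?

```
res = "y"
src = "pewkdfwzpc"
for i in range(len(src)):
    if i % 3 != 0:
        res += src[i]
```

i=0: skip
i=1: add 'e' → 'ye'
i=2: add 'w' → 'yew'
i=3: skip
i=4: add 'd' → 'yewd'
i=5: add 'f' → 'yewdf'
i=6: skip
i=7: add 'z' → 'yewdfz'
i=8: add 'p' → 'yewdfzp'
i=9: skip

'yewdfzp'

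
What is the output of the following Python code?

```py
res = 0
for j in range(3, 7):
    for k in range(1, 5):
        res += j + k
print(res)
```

112

j=3,k=1: res = 0+4 = 4
j=3,k=2: res = 4+5 = 9
j=3,k=3: res = 9+6 = 15
j=3,k=4: res = 15+7 = 22
j=4,k=1: res = 22+5 = 27
j=4,k=2: res = 27+6 = 33
j=4,k=3: res = 33+7 = 40
j=4,k=4: res = 40+8 = 48
j=5,k=1: res = 48+6 = 54
j=5,k=2: res = 54+7 = 61
j=5,k=3: res = 61+8 = 69
j=5,k=4: res = 69+9 = 78
j=6,k=1: res = 78+7 = 85
j=6,k=2: res = 85+8 = 93
j=6,k=3: res = 93+9 = 102
j=6,k=4: res = 102+10 = 112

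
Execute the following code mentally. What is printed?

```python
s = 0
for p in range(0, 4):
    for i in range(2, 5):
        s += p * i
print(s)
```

54

p=0,i=2: s = 0+0 = 0
p=0,i=3: s = 0+0 = 0
p=0,i=4: s = 0+0 = 0
p=1,i=2: s = 0+2 = 2
p=1,i=3: s = 2+3 = 5
p=1,i=4: s = 5+4 = 9
p=2,i=2: s = 9+4 = 13
p=2,i=3: s = 13+6 = 19
p=2,i=4: s = 19+8 = 27
p=3,i=2: s = 27+6 = 33
p=3,i=3: s = 33+9 = 42
p=3,i=4: s = 42+12 = 54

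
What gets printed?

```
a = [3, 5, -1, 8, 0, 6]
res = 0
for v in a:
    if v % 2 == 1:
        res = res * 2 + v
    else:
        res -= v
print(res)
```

v=3: odd, res = 0*2+3 = 3
v=5: odd, res = 3*2+5 = 11
v=-1: odd, res = 11*2+(-1) = 21
v=8: not odd, res = 21-8 = 13
v=0: not odd, res = 13-0 = 13
v=6: not odd, res = 13-6 = 7

7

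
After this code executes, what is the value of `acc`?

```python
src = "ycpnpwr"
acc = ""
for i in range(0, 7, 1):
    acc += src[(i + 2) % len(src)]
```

'pnpwryc'

i=0: add src[2]='p' → 'p'
i=1: add src[3]='n' → 'pn'
i=2: add src[4]='p' → 'pnp'
i=3: add src[5]='w' → 'pnpw'
i=4: add src[6]='r' → 'pnpwr'
i=5: add src[0]='y' → 'pnpwry'
i=6: add src[1]='c' → 'pnpwryc'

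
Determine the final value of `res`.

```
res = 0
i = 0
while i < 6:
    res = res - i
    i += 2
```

i=0: res = 0-0 = 0
i=2: res = 0-2 = -2
i=4: res = (-2)-4 = -6

-6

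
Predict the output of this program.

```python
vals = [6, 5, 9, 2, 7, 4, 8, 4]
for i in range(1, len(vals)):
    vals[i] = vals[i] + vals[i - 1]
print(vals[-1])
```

i=1: vals[1] = 5+6 = 11 → [6, 11, 9, 2, 7, 4, 8, 4]
i=2: vals[2] = 9+11 = 20 → [6, 11, 20, 2, 7, 4, 8, 4]
i=3: vals[3] = 2+20 = 22 → [6, 11, 20, 22, 7, 4, 8, 4]
i=4: vals[4] = 7+22 = 29 → [6, 11, 20, 22, 29, 4, 8, 4]
i=5: vals[5] = 4+29 = 33 → [6, 11, 20, 22, 29, 33, 8, 4]
i=6: vals[6] = 8+33 = 41 → [6, 11, 20, 22, 29, 33, 41, 4]
i=7: vals[7] = 4+41 = 45 → [6, 11, 20, 22, 29, 33, 41, 45]

45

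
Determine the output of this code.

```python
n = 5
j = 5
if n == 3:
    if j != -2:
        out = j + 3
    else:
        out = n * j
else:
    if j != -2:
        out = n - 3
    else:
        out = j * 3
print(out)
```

n=5, j=5
n == 3 is False; j != -2 is True
→ out = n - 3 = 2

2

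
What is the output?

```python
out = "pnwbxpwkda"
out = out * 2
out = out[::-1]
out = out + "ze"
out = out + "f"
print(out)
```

repeat ×2 → 'pnwbxpwkdapnwbxpwkda'
reverse → 'adkwpxbwnpadkwpxbwnp'
+ 'ze' → 'adkwpxbwnpadkwpxbwnpze'
+ 'f' → 'adkwpxbwnpadkwpxbwnpzef'

adkwpxbwnpadkwpxbwnpzef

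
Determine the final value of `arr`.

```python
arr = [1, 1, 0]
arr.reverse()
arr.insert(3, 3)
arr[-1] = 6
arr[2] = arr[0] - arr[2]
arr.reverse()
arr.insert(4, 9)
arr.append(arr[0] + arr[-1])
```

[6, -1, 1, 0, 9, 15]

reverse → [0, 1, 1]
insert 3 at 3 → [0, 1, 1, 3]
arr[-1] = 6 → [0, 1, 1, 6]
arr[2] = arr[0]-arr[2] = 0-1 = -1 → [0, 1, -1, 6]
reverse → [6, -1, 1, 0]
insert 9 at 4 → [6, -1, 1, 0, 9]
append arr[0]+arr[-1] = 6+9 = 15 → [6, -1, 1, 0, 9, 15]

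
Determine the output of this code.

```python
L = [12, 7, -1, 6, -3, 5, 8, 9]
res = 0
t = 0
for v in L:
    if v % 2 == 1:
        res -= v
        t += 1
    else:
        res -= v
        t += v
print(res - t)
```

v=12: not odd, res = 0-12 = -12; t=12
v=7: odd, res = (-12)-7 = -19; t=13
v=-1: odd, res = (-19)-(-1) = -18; t=14
v=6: not odd, res = (-18)-6 = -24; t=20
v=-3: odd, res = (-24)-(-3) = -21; t=21
v=5: odd, res = (-21)-5 = -26; t=22
v=8: not odd, res = (-26)-8 = -34; t=30
v=9: odd, res = (-34)-9 = -43; t=31
res-t = (-43)-31 = -74

-74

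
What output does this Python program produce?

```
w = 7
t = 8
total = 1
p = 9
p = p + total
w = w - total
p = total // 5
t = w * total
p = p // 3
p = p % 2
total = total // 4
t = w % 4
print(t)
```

2

p = 9+1 = 10
w = 7-1 = 6
p = 1//5 = 0
t = 6*1 = 6
p = 0//3 = 0
p = 0%2 = 0
total = 1//4 = 0
t = 6%4 = 2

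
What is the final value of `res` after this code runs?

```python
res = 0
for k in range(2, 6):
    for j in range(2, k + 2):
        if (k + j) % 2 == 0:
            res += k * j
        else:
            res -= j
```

k=2,j=2: even sum, res = 0+4 = 4
k=2,j=3: odd sum, res = 4-3 = 1
k=3,j=2: odd sum, res = 1-2 = -1
k=3,j=3: even sum, res = (-1)+9 = 8
k=3,j=4: odd sum, res = 8-4 = 4
k=4,j=2: even sum, res = 4+8 = 12
k=4,j=3: odd sum, res = 12-3 = 9
k=4,j=4: even sum, res = 9+16 = 25
k=4,j=5: odd sum, res = 25-5 = 20
k=5,j=2: odd sum, res = 20-2 = 18
k=5,j=3: even sum, res = 18+15 = 33
k=5,j=4: odd sum, res = 33-4 = 29
k=5,j=5: even sum, res = 29+25 = 54
k=5,j=6: odd sum, res = 54-6 = 48

48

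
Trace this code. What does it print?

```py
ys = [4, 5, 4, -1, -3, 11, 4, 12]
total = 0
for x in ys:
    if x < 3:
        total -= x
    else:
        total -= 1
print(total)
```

-2

x=4: not <3, total = 0-1 = -1
x=5: not <3, total = (-1)-1 = -2
x=4: not <3, total = (-2)-1 = -3
x=-1: <3, total = (-3)-(-1) = -2
x=-3: <3, total = (-2)-(-3) = 1
x=11: not <3, total = 1-1 = 0
x=4: not <3, total = 0-1 = -1
x=12: not <3, total = (-1)-1 = -2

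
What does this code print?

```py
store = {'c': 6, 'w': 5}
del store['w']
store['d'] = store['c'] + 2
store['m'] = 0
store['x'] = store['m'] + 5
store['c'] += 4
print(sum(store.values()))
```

del 'w' → {'c': 6}
store['d'] = store['c']+2 = 8 → {'c': 6, 'd': 8}
store['m'] = 0 → {'c': 6, 'd': 8, 'm': 0}
store['x'] = store['m']+5 = 5 → {'c': 6, 'd': 8, 'm': 0, 'x': 5}
store['c'] = 6+4 = 10 → {'c': 10, 'd': 8, 'm': 0, 'x': 5}
sum of values = 23

23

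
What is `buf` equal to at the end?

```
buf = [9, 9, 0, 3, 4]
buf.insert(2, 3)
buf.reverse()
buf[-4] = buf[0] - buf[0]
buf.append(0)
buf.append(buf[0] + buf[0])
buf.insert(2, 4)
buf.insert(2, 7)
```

insert 3 at 2 → [9, 9, 3, 0, 3, 4]
reverse → [4, 3, 0, 3, 9, 9]
buf[-4] = buf[0]-buf[0] = 4-4 = 0 → [4, 3, 0, 3, 9, 9]
append 0 → [4, 3, 0, 3, 9, 9, 0]
append buf[0]+buf[0] = 4+4 = 8 → [4, 3, 0, 3, 9, 9, 0, 8]
insert 4 at 2 → [4, 3, 4, 0, 3, 9, 9, 0, 8]
insert 7 at 2 → [4, 3, 7, 4, 0, 3, 9, 9, 0, 8]

[4, 3, 7, 4, 0, 3, 9, 9, 0, 8]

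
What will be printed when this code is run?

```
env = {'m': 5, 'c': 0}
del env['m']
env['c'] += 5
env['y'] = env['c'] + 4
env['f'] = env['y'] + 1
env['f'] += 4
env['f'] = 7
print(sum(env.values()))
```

21

del 'm' → {'c': 0}
env['c'] = 0+5 = 5 → {'c': 5}
env['y'] = env['c']+4 = 9 → {'c': 5, 'y': 9}
env['f'] = env['y']+1 = 10 → {'c': 5, 'y': 9, 'f': 10}
env['f'] = 10+4 = 14 → {'c': 5, 'y': 9, 'f': 14}
env['f'] = 7 → {'c': 5, 'y': 9, 'f': 7}
sum of values = 21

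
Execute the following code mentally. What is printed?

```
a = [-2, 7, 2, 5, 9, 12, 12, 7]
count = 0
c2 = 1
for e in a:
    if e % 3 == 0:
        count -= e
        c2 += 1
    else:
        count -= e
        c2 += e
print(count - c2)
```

e=-2: not %3==0, count = 0-(-2) = 2; c2=-1
e=7: not %3==0, count = 2-7 = -5; c2=6
e=2: not %3==0, count = (-5)-2 = -7; c2=8
e=5: not %3==0, count = (-7)-5 = -12; c2=13
e=9: %3==0, count = (-12)-9 = -21; c2=14
e=12: %3==0, count = (-21)-12 = -33; c2=15
e=12: %3==0, count = (-33)-12 = -45; c2=16
e=7: not %3==0, count = (-45)-7 = -52; c2=23
count-c2 = (-52)-23 = -75

-75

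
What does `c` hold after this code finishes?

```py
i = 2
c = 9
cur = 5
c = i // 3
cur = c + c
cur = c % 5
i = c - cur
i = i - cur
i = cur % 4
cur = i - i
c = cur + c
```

0

c = 2//3 = 0
cur = 0+0 = 0
cur = 0%5 = 0
i = 0-0 = 0
i = 0-0 = 0
i = 0%4 = 0
cur = 0-0 = 0
c = 0+0 = 0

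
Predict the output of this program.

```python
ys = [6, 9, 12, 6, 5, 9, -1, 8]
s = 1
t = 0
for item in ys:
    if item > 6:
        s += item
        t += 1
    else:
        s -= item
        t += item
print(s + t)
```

43

item=6: not >6, s = 1-6 = -5; t=6
item=9: >6, s = (-5)+9 = 4; t=7
item=12: >6, s = 4+12 = 16; t=8
item=6: not >6, s = 16-6 = 10; t=14
item=5: not >6, s = 10-5 = 5; t=19
item=9: >6, s = 5+9 = 14; t=20
item=-1: not >6, s = 14-(-1) = 15; t=19
item=8: >6, s = 15+8 = 23; t=20
s+t = 23+20 = 43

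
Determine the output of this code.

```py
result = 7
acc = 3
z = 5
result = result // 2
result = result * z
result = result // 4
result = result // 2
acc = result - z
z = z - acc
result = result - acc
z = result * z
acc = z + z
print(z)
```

45

result = 7//2 = 3
result = 3*5 = 15
result = 15//4 = 3
result = 3//2 = 1
acc = 1-5 = -4
z = 5-(-4) = 9
result = 1-(-4) = 5
z = 5*9 = 45
acc = 45+45 = 90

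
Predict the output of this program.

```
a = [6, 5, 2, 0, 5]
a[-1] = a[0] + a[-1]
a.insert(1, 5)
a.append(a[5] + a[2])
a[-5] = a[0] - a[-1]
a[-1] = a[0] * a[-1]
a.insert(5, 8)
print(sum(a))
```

a[-1] = a[0]+a[-1] = 6+5 = 11 → [6, 5, 2, 0, 11]
insert 5 at 1 → [6, 5, 5, 2, 0, 11]
append a[5]+a[2] = 11+5 = 16 → [6, 5, 5, 2, 0, 11, 16]
a[-5] = a[0]-a[-1] = 6-16 = -10 → [6, 5, -10, 2, 0, 11, 16]
a[-1] = a[0]*a[-1] = 6*16 = 96 → [6, 5, -10, 2, 0, 11, 96]
insert 8 at 5 → [6, 5, -10, 2, 0, 8, 11, 96]
sum = 118

118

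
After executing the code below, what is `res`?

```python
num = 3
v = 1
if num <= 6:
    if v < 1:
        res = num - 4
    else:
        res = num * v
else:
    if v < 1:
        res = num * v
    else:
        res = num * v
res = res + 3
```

6

num=3, v=1
num <= 6 is True; v < 1 is False
→ res = num * v = 3
res = 3+3 = 6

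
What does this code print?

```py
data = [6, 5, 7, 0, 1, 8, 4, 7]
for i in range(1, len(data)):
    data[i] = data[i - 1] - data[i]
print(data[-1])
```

-26

i=1: data[1] = 6-5 = 1 → [6, 1, 7, 0, 1, 8, 4, 7]
i=2: data[2] = 1-7 = -6 → [6, 1, -6, 0, 1, 8, 4, 7]
i=3: data[3] = (-6)-0 = -6 → [6, 1, -6, -6, 1, 8, 4, 7]
i=4: data[4] = (-6)-1 = -7 → [6, 1, -6, -6, -7, 8, 4, 7]
i=5: data[5] = (-7)-8 = -15 → [6, 1, -6, -6, -7, -15, 4, 7]
i=6: data[6] = (-15)-4 = -19 → [6, 1, -6, -6, -7, -15, -19, 7]
i=7: data[7] = (-19)-7 = -26 → [6, 1, -6, -6, -7, -15, -19, -26]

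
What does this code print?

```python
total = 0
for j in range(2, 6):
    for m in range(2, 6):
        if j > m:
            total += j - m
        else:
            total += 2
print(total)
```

30

j=2,m=2: not 2>2, total = 0+2 = 2
j=2,m=3: not 2>3, total = 2+2 = 4
j=2,m=4: not 2>4, total = 4+2 = 6
j=2,m=5: not 2>5, total = 6+2 = 8
j=3,m=2: 3>2, total = 8+1 = 9
j=3,m=3: not 3>3, total = 9+2 = 11
j=3,m=4: not 3>4, total = 11+2 = 13
j=3,m=5: not 3>5, total = 13+2 = 15
j=4,m=2: 4>2, total = 15+2 = 17
j=4,m=3: 4>3, total = 17+1 = 18
j=4,m=4: not 4>4, total = 18+2 = 20
j=4,m=5: not 4>5, total = 20+2 = 22
j=5,m=2: 5>2, total = 22+3 = 25
j=5,m=3: 5>3, total = 25+2 = 27
j=5,m=4: 5>4, total = 27+1 = 28
j=5,m=5: not 5>5, total = 28+2 = 30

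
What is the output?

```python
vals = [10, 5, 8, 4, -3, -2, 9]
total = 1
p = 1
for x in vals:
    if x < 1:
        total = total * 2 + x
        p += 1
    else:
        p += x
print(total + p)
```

35

x=10: not <1; p=11
x=5: not <1; p=16
x=8: not <1; p=24
x=4: not <1; p=28
x=-3: <1, total = 1*2+(-3) = -1; p=29
x=-2: <1, total = (-1)*2+(-2) = -4; p=30
x=9: not <1; p=39
total+p = (-4)+39 = 35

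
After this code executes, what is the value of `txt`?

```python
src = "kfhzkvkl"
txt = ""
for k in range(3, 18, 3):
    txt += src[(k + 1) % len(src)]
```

'klhvk'

k=3: add src[4]='k' → 'k'
k=6: add src[7]='l' → 'kl'
k=9: add src[2]='h' → 'klh'
k=12: add src[5]='v' → 'klhv'
k=15: add src[0]='k' → 'klhvk'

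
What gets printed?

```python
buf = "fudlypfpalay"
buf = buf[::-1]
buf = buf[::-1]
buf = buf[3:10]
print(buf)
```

reverse → 'yalapfpylduf'
reverse → 'fudlypfpalay'
slice [3:10] → 'lypfpal'

lypfpal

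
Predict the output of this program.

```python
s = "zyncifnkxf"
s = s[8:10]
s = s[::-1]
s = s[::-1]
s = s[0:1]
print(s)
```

slice [8:10] → 'xf'
reverse → 'fx'
reverse → 'xf'
slice [0:1] → 'x'

x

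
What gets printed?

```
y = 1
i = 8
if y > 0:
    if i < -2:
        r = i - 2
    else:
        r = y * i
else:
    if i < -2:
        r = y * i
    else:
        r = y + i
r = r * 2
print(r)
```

16

y=1, i=8
y > 0 is True; i < -2 is False
→ r = y * i = 8
r = 8*2 = 16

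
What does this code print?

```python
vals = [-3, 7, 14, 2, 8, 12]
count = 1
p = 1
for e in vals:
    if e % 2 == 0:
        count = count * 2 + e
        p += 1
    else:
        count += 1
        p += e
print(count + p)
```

205

e=-3: not even, count = 1+1 = 2; p=-2
e=7: not even, count = 2+1 = 3; p=5
e=14: even, count = 3*2+14 = 20; p=6
e=2: even, count = 20*2+2 = 42; p=7
e=8: even, count = 42*2+8 = 92; p=8
e=12: even, count = 92*2+12 = 196; p=9
count+p = 196+9 = 205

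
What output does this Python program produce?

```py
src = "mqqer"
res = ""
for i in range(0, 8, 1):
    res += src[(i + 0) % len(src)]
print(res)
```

mqqermqq

i=0: add src[0]='m' → 'm'
i=1: add src[1]='q' → 'mq'
i=2: add src[2]='q' → 'mqq'
i=3: add src[3]='e' → 'mqqe'
i=4: add src[4]='r' → 'mqqer'
i=5: add src[0]='m' → 'mqqerm'
i=6: add src[1]='q' → 'mqqermq'
i=7: add src[2]='q' → 'mqqermqq'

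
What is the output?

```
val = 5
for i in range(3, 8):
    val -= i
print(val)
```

i=3: val = 5-3 = 2
i=4: val = 2-4 = -2
i=5: val = (-2)-5 = -7
i=6: val = (-7)-6 = -13
i=7: val = (-13)-7 = -20

-20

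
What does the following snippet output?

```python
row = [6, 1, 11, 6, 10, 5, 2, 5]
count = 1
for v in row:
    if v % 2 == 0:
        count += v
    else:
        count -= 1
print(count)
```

21

v=6: even, count = 1+6 = 7
v=1: not even, count = 7-1 = 6
v=11: not even, count = 6-1 = 5
v=6: even, count = 5+6 = 11
v=10: even, count = 11+10 = 21
v=5: not even, count = 21-1 = 20
v=2: even, count = 20+2 = 22
v=5: not even, count = 22-1 = 21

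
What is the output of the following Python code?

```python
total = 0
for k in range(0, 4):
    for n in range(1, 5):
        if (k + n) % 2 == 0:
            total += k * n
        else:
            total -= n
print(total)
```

k=0,n=1: odd sum, total = 0-1 = -1
k=0,n=2: even sum, total = (-1)+0 = -1
k=0,n=3: odd sum, total = (-1)-3 = -4
k=0,n=4: even sum, total = (-4)+0 = -4
k=1,n=1: even sum, total = (-4)+1 = -3
k=1,n=2: odd sum, total = (-3)-2 = -5
k=1,n=3: even sum, total = (-5)+3 = -2
k=1,n=4: odd sum, total = (-2)-4 = -6
k=2,n=1: odd sum, total = (-6)-1 = -7
k=2,n=2: even sum, total = (-7)+4 = -3
k=2,n=3: odd sum, total = (-3)-3 = -6
k=2,n=4: even sum, total = (-6)+8 = 2
k=3,n=1: even sum, total = 2+3 = 5
k=3,n=2: odd sum, total = 5-2 = 3
k=3,n=3: even sum, total = 3+9 = 12
k=3,n=4: odd sum, total = 12-4 = 8

8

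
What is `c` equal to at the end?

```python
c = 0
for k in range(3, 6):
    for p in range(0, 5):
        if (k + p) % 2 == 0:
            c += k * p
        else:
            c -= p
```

k=3,p=0: odd sum, c = 0-0 = 0
k=3,p=1: even sum, c = 0+3 = 3
k=3,p=2: odd sum, c = 3-2 = 1
k=3,p=3: even sum, c = 1+9 = 10
k=3,p=4: odd sum, c = 10-4 = 6
k=4,p=0: even sum, c = 6+0 = 6
k=4,p=1: odd sum, c = 6-1 = 5
k=4,p=2: even sum, c = 5+8 = 13
k=4,p=3: odd sum, c = 13-3 = 10
k=4,p=4: even sum, c = 10+16 = 26
k=5,p=0: odd sum, c = 26-0 = 26
k=5,p=1: even sum, c = 26+5 = 31
k=5,p=2: odd sum, c = 31-2 = 29
k=5,p=3: even sum, c = 29+15 = 44
k=5,p=4: odd sum, c = 44-4 = 40

40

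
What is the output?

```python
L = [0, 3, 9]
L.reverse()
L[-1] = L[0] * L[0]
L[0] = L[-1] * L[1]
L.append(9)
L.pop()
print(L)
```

[243, 3, 81]

reverse → [9, 3, 0]
L[-1] = L[0]*L[0] = 9*9 = 81 → [9, 3, 81]
L[0] = L[-1]*L[1] = 81*3 = 243 → [243, 3, 81]
append 9 → [243, 3, 81, 9]
pop() removes 9 → [243, 3, 81]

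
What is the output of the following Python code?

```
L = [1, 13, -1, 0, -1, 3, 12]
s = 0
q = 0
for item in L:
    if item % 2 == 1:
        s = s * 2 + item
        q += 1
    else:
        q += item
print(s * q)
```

item=1: odd, s = 0*2+1 = 1; q=1
item=13: odd, s = 1*2+13 = 15; q=2
item=-1: odd, s = 15*2+(-1) = 29; q=3
item=0: not odd; q=3
item=-1: odd, s = 29*2+(-1) = 57; q=4
item=3: odd, s = 57*2+3 = 117; q=5
item=12: not odd; q=17
s*q = 117*17 = 1989

1989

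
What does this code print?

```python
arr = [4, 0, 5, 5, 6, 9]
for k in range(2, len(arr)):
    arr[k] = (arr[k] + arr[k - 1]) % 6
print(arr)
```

k=2: arr[2] = (5+0)%6 = 5 → [4, 0, 5, 5, 6, 9]
k=3: arr[3] = (5+5)%6 = 4 → [4, 0, 5, 4, 6, 9]
k=4: arr[4] = (6+4)%6 = 4 → [4, 0, 5, 4, 4, 9]
k=5: arr[5] = (9+4)%6 = 1 → [4, 0, 5, 4, 4, 1]

[4, 0, 5, 4, 4, 1]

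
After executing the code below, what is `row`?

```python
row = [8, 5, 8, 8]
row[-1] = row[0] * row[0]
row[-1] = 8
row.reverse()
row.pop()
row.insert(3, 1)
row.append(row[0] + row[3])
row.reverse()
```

row[-1] = row[0]*row[0] = 8*8 = 64 → [8, 5, 8, 64]
row[-1] = 8 → [8, 5, 8, 8]
reverse → [8, 8, 5, 8]
pop() removes 8 → [8, 8, 5]
insert 1 at 3 → [8, 8, 5, 1]
append row[0]+row[3] = 8+1 = 9 → [8, 8, 5, 1, 9]
reverse → [9, 1, 5, 8, 8]

[9, 1, 5, 8, 8]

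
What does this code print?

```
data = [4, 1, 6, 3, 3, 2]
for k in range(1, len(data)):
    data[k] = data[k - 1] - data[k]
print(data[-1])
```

-11

k=1: data[1] = 4-1 = 3 → [4, 3, 6, 3, 3, 2]
k=2: data[2] = 3-6 = -3 → [4, 3, -3, 3, 3, 2]
k=3: data[3] = (-3)-3 = -6 → [4, 3, -3, -6, 3, 2]
k=4: data[4] = (-6)-3 = -9 → [4, 3, -3, -6, -9, 2]
k=5: data[5] = (-9)-2 = -11 → [4, 3, -3, -6, -9, -11]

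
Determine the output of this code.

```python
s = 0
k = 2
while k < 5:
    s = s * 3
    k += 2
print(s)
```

0

k=2: s = 0*3 = 0
k=4: s = 0*3 = 0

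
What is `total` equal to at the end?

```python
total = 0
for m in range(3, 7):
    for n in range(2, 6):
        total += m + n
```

128

m=3,n=2: total = 0+5 = 5
m=3,n=3: total = 5+6 = 11
m=3,n=4: total = 11+7 = 18
m=3,n=5: total = 18+8 = 26
m=4,n=2: total = 26+6 = 32
m=4,n=3: total = 32+7 = 39
m=4,n=4: total = 39+8 = 47
m=4,n=5: total = 47+9 = 56
m=5,n=2: total = 56+7 = 63
m=5,n=3: total = 63+8 = 71
m=5,n=4: total = 71+9 = 80
m=5,n=5: total = 80+10 = 90
m=6,n=2: total = 90+8 = 98
m=6,n=3: total = 98+9 = 107
m=6,n=4: total = 107+10 = 117
m=6,n=5: total = 117+11 = 128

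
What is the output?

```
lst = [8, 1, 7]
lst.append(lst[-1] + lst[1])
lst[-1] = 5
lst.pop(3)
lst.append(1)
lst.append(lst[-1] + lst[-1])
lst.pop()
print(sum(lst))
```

append lst[-1]+lst[1] = 7+1 = 8 → [8, 1, 7, 8]
lst[-1] = 5 → [8, 1, 7, 5]
pop(3) removes 5 → [8, 1, 7]
append 1 → [8, 1, 7, 1]
append lst[-1]+lst[-1] = 1+1 = 2 → [8, 1, 7, 1, 2]
pop() removes 2 → [8, 1, 7, 1]
sum = 17

17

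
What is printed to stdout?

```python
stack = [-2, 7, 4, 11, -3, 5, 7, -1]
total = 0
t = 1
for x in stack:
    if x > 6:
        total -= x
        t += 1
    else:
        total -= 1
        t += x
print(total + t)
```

x=-2: not >6, total = 0-1 = -1; t=-1
x=7: >6, total = (-1)-7 = -8; t=0
x=4: not >6, total = (-8)-1 = -9; t=4
x=11: >6, total = (-9)-11 = -20; t=5
x=-3: not >6, total = (-20)-1 = -21; t=2
x=5: not >6, total = (-21)-1 = -22; t=7
x=7: >6, total = (-22)-7 = -29; t=8
x=-1: not >6, total = (-29)-1 = -30; t=7
total+t = (-30)+7 = -23

-23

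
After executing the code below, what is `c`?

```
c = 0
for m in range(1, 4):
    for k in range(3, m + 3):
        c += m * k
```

53

m=1,k=3: c = 0+3 = 3
m=2,k=3: c = 3+6 = 9
m=2,k=4: c = 9+8 = 17
m=3,k=3: c = 17+9 = 26
m=3,k=4: c = 26+12 = 38
m=3,k=5: c = 38+15 = 53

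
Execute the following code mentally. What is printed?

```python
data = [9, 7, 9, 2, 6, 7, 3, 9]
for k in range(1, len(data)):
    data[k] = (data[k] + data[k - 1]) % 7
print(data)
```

[9, 2, 4, 6, 5, 5, 1, 3]

k=1: data[1] = (7+9)%7 = 2 → [9, 2, 9, 2, 6, 7, 3, 9]
k=2: data[2] = (9+2)%7 = 4 → [9, 2, 4, 2, 6, 7, 3, 9]
k=3: data[3] = (2+4)%7 = 6 → [9, 2, 4, 6, 6, 7, 3, 9]
k=4: data[4] = (6+6)%7 = 5 → [9, 2, 4, 6, 5, 7, 3, 9]
k=5: data[5] = (7+5)%7 = 5 → [9, 2, 4, 6, 5, 5, 3, 9]
k=6: data[6] = (3+5)%7 = 1 → [9, 2, 4, 6, 5, 5, 1, 9]
k=7: data[7] = (9+1)%7 = 3 → [9, 2, 4, 6, 5, 5, 1, 3]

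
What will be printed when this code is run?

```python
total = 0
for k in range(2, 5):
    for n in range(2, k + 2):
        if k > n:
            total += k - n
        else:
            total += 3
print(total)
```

22

k=2,n=2: not 2>2, total = 0+3 = 3
k=2,n=3: not 2>3, total = 3+3 = 6
k=3,n=2: 3>2, total = 6+1 = 7
k=3,n=3: not 3>3, total = 7+3 = 10
k=3,n=4: not 3>4, total = 10+3 = 13
k=4,n=2: 4>2, total = 13+2 = 15
k=4,n=3: 4>3, total = 15+1 = 16
k=4,n=4: not 4>4, total = 16+3 = 19
k=4,n=5: not 4>5, total = 19+3 = 22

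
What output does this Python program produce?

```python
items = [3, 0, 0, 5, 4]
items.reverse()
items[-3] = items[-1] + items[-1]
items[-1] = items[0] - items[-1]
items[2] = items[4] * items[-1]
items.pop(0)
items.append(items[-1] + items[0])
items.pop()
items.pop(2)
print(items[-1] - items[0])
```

reverse → [4, 5, 0, 0, 3]
items[-3] = items[-1]+items[-1] = 3+3 = 6 → [4, 5, 6, 0, 3]
items[-1] = items[0]-items[-1] = 4-3 = 1 → [4, 5, 6, 0, 1]
items[2] = items[4]*items[-1] = 1*1 = 1 → [4, 5, 1, 0, 1]
pop(0) removes 4 → [5, 1, 0, 1]
append items[-1]+items[0] = 1+5 = 6 → [5, 1, 0, 1, 6]
pop() removes 6 → [5, 1, 0, 1]
pop(2) removes 0 → [5, 1, 1]
items[-1]-items[0] = 1-5 = -4

-4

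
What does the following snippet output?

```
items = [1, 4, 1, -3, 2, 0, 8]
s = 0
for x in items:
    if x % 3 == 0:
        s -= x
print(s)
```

x=1: not %3==0
x=4: not %3==0
x=1: not %3==0
x=-3: %3==0, s = 0-(-3) = 3
x=2: not %3==0
x=0: %3==0, s = 3-0 = 3
x=8: not %3==0

3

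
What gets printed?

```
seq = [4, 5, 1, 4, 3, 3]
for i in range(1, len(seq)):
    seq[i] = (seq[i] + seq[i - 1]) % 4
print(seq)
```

[4, 1, 2, 2, 1, 0]

i=1: seq[1] = (5+4)%4 = 1 → [4, 1, 1, 4, 3, 3]
i=2: seq[2] = (1+1)%4 = 2 → [4, 1, 2, 4, 3, 3]
i=3: seq[3] = (4+2)%4 = 2 → [4, 1, 2, 2, 3, 3]
i=4: seq[4] = (3+2)%4 = 1 → [4, 1, 2, 2, 1, 3]
i=5: seq[5] = (3+1)%4 = 0 → [4, 1, 2, 2, 1, 0]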